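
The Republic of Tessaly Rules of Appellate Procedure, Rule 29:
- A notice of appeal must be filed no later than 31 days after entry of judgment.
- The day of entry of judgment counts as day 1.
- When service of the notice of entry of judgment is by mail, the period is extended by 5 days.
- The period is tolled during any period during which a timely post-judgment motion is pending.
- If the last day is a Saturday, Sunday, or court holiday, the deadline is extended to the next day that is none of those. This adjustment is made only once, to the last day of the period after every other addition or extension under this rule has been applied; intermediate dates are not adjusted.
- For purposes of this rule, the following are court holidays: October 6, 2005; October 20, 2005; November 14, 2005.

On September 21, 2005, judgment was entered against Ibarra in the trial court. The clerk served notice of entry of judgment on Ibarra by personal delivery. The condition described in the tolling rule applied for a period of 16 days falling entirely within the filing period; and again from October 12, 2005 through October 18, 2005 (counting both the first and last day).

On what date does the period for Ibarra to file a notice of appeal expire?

Counting September 21, 2005 as day 1, day 31 is October 21, 2005.
Service was not by mail, so no mail extension applies.
Tolling adds 16 days: October 21, 2005 + 16 days = November 6, 2005.
From October 12, 2005 through October 18, 2005 inclusive is 7 days; tolling adds 7 days: November 6, 2005 + 7 days = November 13, 2005.
November 13, 2005 is Sunday; November 14, 2005 is a listed holiday. The next qualifying day is November 15, 2005.

November 15, 2005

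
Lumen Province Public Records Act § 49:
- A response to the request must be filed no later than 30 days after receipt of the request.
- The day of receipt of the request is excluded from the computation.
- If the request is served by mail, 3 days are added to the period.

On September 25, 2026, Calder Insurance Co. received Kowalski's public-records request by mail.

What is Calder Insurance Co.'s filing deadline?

30 days after September 25, 2026 is October 25, 2026.
Service was by mail, adding 3 days: October 25, 2026 + 3 days = October 28, 2026.

October 28, 2026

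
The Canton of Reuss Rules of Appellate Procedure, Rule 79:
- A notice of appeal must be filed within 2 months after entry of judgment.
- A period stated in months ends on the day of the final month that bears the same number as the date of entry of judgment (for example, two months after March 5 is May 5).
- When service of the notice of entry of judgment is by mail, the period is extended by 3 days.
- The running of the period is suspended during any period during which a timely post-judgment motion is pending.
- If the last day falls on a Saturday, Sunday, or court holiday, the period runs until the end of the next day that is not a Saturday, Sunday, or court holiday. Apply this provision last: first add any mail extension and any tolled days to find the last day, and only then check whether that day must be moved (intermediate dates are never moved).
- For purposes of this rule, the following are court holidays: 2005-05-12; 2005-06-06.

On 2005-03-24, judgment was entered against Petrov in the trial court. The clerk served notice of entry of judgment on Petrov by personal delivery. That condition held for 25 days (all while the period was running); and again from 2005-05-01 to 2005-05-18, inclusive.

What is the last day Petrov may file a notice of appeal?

July 6, 2005

2 months after 2005-03-24 is May 24, 2005.
Service was not by mail, so no mail extension applies.
Tolling adds 25 days: May 24, 2005 + 25 days = June 18, 2005.
From May 1, 2005 through May 18, 2005 inclusive is 18 days; tolling adds 18 days: June 18, 2005 + 18 days = July 6, 2005.
July 6, 2005 is a Wednesday and not a court holiday, so no extension applies.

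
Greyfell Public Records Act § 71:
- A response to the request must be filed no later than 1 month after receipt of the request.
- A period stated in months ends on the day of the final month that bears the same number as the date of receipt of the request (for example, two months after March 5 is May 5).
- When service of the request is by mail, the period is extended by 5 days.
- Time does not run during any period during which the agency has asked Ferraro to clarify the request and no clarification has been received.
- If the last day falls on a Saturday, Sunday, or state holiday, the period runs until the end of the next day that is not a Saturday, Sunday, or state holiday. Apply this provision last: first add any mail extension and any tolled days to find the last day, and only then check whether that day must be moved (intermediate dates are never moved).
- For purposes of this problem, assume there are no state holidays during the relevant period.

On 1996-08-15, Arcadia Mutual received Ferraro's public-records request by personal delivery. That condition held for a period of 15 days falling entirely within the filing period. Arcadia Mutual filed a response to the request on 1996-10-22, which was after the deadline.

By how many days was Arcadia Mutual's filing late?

22 days

1 month after 1996-08-15 is September 15, 1996.
Service was not by mail, so no mail extension applies.
Tolling adds 15 days: September 15, 1996 + 15 days = September 30, 1996.
September 30, 1996 is a Monday and not a state holiday, so no extension applies.
The deadline is September 30, 1996; from September 30, 1996 to October 22, 1996 is 22 days.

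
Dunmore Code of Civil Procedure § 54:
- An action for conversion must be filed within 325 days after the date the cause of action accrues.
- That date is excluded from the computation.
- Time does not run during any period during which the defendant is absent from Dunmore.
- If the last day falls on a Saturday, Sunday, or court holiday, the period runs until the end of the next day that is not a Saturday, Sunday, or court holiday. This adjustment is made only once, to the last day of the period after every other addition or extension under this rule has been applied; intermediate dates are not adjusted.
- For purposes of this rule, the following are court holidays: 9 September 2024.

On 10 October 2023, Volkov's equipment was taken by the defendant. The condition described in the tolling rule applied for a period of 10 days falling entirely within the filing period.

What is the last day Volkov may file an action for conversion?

September 10, 2024

325 days after 10 October 2023 is August 30, 2024.
Tolling adds 10 days: August 30, 2024 + 10 days = September 9, 2024.
September 9, 2024 is a listed holiday. The next qualifying day is September 10, 2024.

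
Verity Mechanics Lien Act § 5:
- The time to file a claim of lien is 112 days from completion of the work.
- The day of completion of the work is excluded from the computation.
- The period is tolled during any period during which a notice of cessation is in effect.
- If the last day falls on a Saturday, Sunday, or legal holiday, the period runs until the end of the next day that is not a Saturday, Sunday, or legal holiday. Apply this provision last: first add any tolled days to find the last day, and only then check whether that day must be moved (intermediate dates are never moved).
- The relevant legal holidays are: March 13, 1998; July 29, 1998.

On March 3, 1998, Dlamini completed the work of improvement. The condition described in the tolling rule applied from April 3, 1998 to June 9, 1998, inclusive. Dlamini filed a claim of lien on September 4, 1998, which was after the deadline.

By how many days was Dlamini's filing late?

112 days after March 3, 1998 is June 23, 1998.
From April 3, 1998 through June 9, 1998 inclusive is 68 days; tolling adds 68 days: June 23, 1998 + 68 days = August 30, 1998.
August 30, 1998 is Sunday. The next qualifying day is August 31, 1998.
The deadline is August 31, 1998; from August 31, 1998 to September 4, 1998 is 4 days.

4 days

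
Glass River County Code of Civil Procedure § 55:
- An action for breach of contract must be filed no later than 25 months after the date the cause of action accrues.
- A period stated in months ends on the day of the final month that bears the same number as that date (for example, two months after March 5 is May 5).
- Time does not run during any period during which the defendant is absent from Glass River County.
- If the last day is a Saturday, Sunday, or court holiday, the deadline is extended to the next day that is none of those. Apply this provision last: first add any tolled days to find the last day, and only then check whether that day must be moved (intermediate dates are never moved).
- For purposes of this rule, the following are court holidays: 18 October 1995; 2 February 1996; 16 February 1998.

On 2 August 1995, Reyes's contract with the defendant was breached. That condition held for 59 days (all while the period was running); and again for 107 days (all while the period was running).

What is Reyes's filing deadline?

25 months after 2 August 1995 is September 2, 1997.
Tolling adds 59 days: September 2, 1997 + 59 days = October 31, 1997.
Tolling adds 107 days: October 31, 1997 + 107 days = February 15, 1998.
February 15, 1998 is Sunday; February 16, 1998 is a listed holiday. The next qualifying day is February 17, 1998.

February 17, 1998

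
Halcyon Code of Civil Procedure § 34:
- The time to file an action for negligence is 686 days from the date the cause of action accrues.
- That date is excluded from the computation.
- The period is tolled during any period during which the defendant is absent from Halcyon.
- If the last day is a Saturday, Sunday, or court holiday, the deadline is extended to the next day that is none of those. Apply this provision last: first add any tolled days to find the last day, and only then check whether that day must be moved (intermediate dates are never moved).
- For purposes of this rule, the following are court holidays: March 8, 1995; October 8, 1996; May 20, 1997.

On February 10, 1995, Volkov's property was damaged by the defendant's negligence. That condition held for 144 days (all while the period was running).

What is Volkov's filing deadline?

May 21, 1997

686 days after February 10, 1995 is December 27, 1996.
Tolling adds 144 days: December 27, 1996 + 144 days = May 20, 1997.
May 20, 1997 is a listed holiday. The next qualifying day is May 21, 1997.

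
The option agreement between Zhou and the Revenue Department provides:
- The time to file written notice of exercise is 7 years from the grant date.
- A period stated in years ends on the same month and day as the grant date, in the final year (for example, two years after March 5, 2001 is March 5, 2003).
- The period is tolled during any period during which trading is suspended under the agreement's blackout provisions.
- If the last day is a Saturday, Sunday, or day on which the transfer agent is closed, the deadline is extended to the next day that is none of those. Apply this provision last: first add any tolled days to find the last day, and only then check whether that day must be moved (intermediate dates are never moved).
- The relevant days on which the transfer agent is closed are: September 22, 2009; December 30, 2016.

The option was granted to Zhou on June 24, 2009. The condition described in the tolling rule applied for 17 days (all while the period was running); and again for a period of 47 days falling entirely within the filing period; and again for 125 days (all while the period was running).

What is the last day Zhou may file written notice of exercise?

January 2, 2017

7 years after June 24, 2009 is June 24, 2016.
Tolling adds 17 days: June 24, 2016 + 17 days = July 11, 2016.
Tolling adds 47 days: July 11, 2016 + 47 days = August 27, 2016.
Tolling adds 125 days: August 27, 2016 + 125 days = December 30, 2016.
December 30, 2016 is a listed holiday; December 31, 2016 is Saturday; January 1, 2017 is Sunday. The next qualifying day is January 2, 2017.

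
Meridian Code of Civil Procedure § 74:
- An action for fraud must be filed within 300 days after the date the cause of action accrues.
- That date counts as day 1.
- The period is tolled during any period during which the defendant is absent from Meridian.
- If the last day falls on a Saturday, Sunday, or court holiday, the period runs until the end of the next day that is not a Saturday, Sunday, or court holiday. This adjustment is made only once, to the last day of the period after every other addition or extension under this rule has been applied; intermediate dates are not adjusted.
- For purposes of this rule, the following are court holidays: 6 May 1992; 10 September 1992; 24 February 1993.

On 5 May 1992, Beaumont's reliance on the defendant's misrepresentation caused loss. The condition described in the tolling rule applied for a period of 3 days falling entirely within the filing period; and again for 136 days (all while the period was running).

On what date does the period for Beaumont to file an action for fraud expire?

July 19, 1993

Counting 5 May 1992 as day 1, day 300 is February 28, 1993.
Tolling adds 3 days: February 28, 1993 + 3 days = March 3, 1993.
Tolling adds 136 days: March 3, 1993 + 136 days = July 17, 1993.
July 17, 1993 is Saturday; July 18, 1993 is Sunday. The next qualifying day is July 19, 1993.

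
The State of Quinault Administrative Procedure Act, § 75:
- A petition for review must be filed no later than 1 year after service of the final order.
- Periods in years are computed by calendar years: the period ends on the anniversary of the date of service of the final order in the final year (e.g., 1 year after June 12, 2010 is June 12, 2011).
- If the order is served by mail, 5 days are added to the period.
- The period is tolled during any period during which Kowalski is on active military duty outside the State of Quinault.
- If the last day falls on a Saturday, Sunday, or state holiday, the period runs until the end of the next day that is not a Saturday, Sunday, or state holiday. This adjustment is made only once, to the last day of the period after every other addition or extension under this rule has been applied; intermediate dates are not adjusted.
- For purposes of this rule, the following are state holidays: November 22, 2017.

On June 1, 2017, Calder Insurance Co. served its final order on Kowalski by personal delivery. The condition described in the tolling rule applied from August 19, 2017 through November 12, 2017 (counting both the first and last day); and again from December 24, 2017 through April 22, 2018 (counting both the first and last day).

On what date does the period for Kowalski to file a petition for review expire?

December 24, 2018

1 year after June 1, 2017 is June 1, 2018.
Service was not by mail, so no mail extension applies.
From August 19, 2017 through November 12, 2017 inclusive is 86 days; tolling adds 86 days: June 1, 2018 + 86 days = August 26, 2018.
From December 24, 2017 through April 22, 2018 inclusive is 120 days; tolling adds 120 days: August 26, 2018 + 120 days = December 24, 2018.
December 24, 2018 is a Monday and not a state holiday, so no extension applies.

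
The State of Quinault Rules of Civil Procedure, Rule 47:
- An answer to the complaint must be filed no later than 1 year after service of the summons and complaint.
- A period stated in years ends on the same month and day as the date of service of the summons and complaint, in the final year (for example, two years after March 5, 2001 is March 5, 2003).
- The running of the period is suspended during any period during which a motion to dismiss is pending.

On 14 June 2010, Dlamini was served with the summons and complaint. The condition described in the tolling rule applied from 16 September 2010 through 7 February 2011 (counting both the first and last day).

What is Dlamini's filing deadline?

November 6, 2011

1 year after 14 June 2010 is June 14, 2011.
From September 16, 2010 through February 7, 2011 inclusive is 145 days; tolling adds 145 days: June 14, 2011 + 145 days = November 6, 2011.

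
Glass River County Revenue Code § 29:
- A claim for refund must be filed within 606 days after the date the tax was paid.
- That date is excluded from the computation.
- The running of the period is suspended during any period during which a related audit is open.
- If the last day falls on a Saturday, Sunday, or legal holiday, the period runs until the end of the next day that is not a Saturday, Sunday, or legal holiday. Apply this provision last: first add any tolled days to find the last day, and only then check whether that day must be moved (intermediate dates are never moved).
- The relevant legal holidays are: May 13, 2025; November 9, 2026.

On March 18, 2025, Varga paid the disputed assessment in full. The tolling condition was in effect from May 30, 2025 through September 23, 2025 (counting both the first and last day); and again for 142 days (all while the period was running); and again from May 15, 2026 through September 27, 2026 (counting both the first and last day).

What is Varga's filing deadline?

December 14, 2027

606 days after March 18, 2025 is November 14, 2026.
From May 30, 2025 through September 23, 2025 inclusive is 117 days; tolling adds 117 days: November 14, 2026 + 117 days = March 11, 2027.
Tolling adds 142 days: March 11, 2027 + 142 days = July 31, 2027.
From May 15, 2026 through September 27, 2026 inclusive is 136 days; tolling adds 136 days: July 31, 2027 + 136 days = December 14, 2027.
December 14, 2027 is a Tuesday and not a legal holiday, so no extension applies.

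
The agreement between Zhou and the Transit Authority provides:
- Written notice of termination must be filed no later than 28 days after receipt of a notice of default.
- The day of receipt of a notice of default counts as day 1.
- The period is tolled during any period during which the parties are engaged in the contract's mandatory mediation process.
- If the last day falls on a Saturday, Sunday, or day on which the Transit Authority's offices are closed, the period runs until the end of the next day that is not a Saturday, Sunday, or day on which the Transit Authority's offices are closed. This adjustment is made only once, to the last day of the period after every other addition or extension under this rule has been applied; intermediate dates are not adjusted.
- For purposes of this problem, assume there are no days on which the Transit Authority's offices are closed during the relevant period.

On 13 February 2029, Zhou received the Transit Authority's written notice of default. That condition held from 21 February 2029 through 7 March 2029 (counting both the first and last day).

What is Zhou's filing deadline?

Counting 13 February 2029 as day 1, day 28 is March 12, 2029.
From February 21, 2029 through March 7, 2029 inclusive is 15 days; tolling adds 15 days: March 12, 2029 + 15 days = March 27, 2029.
March 27, 2029 is a Tuesday and not a day on which the Transit Authority's offices are closed, so no extension applies.

March 27, 2029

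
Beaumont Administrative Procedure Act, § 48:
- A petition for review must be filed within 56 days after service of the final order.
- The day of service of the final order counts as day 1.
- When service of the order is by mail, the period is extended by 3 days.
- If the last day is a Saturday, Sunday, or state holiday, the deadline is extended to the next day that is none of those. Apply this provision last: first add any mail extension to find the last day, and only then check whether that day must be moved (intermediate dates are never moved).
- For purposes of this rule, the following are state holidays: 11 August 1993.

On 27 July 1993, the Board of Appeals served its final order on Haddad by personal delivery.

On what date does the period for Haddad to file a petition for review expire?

Counting 27 July 1993 as day 1, day 56 is September 20, 1993.
Service was not by mail, so no mail extension applies.
September 20, 1993 is a Monday and not a state holiday, so no extension applies.

September 20, 1993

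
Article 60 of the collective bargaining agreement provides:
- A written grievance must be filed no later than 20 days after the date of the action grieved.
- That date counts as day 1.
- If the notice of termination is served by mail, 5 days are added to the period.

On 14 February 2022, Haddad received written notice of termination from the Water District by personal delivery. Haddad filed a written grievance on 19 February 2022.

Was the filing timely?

Counting 14 February 2022 as day 1, day 20 is March 5, 2022.
Service was not by mail, so no mail extension applies.
The deadline is March 5, 2022; the filing on February 19, 2022 is on or before that date.

Yes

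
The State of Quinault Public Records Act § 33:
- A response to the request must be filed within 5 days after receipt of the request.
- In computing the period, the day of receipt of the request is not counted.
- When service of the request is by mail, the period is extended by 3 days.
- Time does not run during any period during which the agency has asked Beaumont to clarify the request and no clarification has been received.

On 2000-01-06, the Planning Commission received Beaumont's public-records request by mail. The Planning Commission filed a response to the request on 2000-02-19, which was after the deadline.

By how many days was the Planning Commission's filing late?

36 days

5 days after 2000-01-06 is January 11, 2000.
Service was by mail, adding 3 days: January 11, 2000 + 3 days = January 14, 2000.
The deadline is January 14, 2000; from January 14, 2000 to February 19, 2000 is 36 days.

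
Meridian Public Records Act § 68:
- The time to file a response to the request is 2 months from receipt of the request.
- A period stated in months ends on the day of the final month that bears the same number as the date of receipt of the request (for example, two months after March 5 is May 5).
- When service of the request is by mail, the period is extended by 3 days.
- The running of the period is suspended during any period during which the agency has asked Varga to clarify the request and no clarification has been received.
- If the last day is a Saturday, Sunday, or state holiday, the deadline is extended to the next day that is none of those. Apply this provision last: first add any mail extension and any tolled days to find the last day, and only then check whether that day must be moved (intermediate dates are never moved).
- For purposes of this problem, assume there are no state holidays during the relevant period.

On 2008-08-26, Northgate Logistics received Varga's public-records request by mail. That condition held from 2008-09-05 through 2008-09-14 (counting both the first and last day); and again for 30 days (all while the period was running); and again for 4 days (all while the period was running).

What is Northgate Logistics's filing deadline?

December 12, 2008

2 months after 2008-08-26 is October 26, 2008.
Service was by mail, adding 3 days: October 26, 2008 + 3 days = October 29, 2008.
From September 5, 2008 through September 14, 2008 inclusive is 10 days; tolling adds 10 days: October 29, 2008 + 10 days = November 8, 2008.
Tolling adds 30 days: November 8, 2008 + 30 days = December 8, 2008.
Tolling adds 4 days: December 8, 2008 + 4 days = December 12, 2008.
December 12, 2008 is a Friday and not a state holiday, so no extension applies.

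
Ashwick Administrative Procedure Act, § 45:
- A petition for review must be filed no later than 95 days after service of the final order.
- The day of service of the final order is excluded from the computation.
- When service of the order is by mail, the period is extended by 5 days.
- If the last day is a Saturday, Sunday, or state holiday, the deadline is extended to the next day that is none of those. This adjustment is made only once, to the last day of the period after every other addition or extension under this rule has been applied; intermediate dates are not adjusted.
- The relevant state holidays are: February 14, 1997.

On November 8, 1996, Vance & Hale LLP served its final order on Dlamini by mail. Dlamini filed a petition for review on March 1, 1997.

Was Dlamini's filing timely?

No

95 days after November 8, 1996 is February 11, 1997.
Service was by mail, adding 5 days: February 11, 1997 + 5 days = February 16, 1997.
February 16, 1997 is Sunday. The next qualifying day is February 17, 1997.
The deadline is February 17, 1997; the filing on March 1, 1997 is after that date.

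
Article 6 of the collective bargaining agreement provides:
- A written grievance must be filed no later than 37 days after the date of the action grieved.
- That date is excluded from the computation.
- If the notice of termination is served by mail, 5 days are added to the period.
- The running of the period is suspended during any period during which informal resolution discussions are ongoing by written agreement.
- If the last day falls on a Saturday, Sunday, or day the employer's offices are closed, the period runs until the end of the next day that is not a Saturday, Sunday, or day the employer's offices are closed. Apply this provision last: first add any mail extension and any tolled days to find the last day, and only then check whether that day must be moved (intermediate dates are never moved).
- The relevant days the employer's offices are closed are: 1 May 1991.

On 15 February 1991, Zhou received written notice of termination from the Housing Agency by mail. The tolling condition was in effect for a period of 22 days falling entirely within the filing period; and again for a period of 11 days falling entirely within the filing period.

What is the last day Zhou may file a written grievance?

37 days after 15 February 1991 is March 24, 1991.
Service was by mail, adding 5 days: March 24, 1991 + 5 days = March 29, 1991.
Tolling adds 22 days: March 29, 1991 + 22 days = April 20, 1991.
Tolling adds 11 days: April 20, 1991 + 11 days = May 1, 1991.
May 1, 1991 is a listed holiday. The next qualifying day is May 2, 1991.

May 2, 1991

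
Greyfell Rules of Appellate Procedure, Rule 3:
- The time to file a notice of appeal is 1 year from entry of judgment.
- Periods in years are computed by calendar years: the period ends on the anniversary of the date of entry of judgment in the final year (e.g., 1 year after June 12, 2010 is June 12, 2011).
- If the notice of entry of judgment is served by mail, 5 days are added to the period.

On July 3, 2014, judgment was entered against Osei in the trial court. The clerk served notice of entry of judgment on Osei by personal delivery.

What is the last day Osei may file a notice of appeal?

July 3, 2015

1 year after July 3, 2014 is July 3, 2015.
Service was not by mail, so no mail extension applies.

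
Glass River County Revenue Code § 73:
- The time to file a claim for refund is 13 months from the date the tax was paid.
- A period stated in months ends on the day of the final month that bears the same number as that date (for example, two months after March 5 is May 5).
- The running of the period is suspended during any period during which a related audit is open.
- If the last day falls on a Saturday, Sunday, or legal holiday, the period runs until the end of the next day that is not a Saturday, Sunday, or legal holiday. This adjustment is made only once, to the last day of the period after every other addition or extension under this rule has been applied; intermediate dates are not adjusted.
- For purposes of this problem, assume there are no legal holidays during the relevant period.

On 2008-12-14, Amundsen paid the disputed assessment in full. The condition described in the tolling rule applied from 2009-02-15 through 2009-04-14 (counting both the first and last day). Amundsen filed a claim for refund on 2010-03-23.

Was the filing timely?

No

13 months after 2008-12-14 is January 14, 2010.
From February 15, 2009 through April 14, 2009 inclusive is 59 days; tolling adds 59 days: January 14, 2010 + 59 days = March 14, 2010.
March 14, 2010 is Sunday. The next qualifying day is March 15, 2010.
The deadline is March 15, 2010; the filing on March 23, 2010 is after that date.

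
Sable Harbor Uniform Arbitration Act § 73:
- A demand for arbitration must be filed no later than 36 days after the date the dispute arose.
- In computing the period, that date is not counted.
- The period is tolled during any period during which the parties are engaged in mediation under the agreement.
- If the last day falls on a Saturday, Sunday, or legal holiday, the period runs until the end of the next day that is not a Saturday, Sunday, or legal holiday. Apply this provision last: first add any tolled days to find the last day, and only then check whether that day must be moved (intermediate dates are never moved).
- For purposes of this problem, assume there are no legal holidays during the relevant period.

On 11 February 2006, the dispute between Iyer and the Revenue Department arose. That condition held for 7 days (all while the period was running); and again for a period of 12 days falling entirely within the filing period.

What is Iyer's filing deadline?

36 days after 11 February 2006 is March 19, 2006.
Tolling adds 7 days: March 19, 2006 + 7 days = March 26, 2006.
Tolling adds 12 days: March 26, 2006 + 12 days = April 7, 2006.
April 7, 2006 is a Friday and not a legal holiday, so no extension applies.

April 7, 2006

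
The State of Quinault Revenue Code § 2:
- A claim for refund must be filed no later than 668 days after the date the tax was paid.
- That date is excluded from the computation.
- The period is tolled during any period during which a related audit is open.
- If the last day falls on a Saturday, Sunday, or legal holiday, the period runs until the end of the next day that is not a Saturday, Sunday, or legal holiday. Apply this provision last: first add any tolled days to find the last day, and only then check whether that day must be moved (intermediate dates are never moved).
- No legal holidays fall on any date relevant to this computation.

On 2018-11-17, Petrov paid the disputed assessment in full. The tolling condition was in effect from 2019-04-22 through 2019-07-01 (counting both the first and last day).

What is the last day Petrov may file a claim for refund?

668 days after 2018-11-17 is September 15, 2020.
From April 22, 2019 through July 1, 2019 inclusive is 71 days; tolling adds 71 days: September 15, 2020 + 71 days = November 25, 2020.
November 25, 2020 is a Wednesday and not a legal holiday, so no extension applies.

November 25, 2020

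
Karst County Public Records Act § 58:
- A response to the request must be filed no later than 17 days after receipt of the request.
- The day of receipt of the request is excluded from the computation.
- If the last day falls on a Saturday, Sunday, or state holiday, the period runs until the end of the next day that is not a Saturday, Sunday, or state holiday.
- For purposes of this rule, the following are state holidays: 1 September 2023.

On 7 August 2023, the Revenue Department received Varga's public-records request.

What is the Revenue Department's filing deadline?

17 days after 7 August 2023 is August 24, 2023.
August 24, 2023 is a Thursday and not a state holiday, so no extension applies.

August 24, 2023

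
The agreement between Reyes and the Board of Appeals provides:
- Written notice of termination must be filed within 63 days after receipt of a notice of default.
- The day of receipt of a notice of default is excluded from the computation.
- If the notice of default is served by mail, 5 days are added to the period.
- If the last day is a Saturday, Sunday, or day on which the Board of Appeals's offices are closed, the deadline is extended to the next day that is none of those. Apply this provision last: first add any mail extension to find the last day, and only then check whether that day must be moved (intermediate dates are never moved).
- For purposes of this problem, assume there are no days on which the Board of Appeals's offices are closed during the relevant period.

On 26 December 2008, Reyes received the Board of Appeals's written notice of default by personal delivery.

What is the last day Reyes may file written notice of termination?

63 days after 26 December 2008 is February 27, 2009.
Service was not by mail, so no mail extension applies.
February 27, 2009 is a Friday and not a day on which the Board of Appeals's offices are closed, so no extension applies.

February 27, 2009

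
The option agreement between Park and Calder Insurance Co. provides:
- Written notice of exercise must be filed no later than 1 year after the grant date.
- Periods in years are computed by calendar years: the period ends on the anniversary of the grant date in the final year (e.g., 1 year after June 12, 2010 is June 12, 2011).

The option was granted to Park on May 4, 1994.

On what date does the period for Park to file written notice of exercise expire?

May 4, 1995

1 year after May 4, 1994 is May 4, 1995.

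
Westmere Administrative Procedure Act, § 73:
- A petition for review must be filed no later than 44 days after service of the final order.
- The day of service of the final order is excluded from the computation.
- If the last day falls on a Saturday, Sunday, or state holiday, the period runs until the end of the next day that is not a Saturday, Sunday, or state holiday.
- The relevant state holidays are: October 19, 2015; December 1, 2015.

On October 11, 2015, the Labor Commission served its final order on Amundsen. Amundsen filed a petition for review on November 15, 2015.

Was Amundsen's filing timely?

44 days after October 11, 2015 is November 24, 2015.
November 24, 2015 is a Tuesday and not a state holiday, so no extension applies.
The deadline is November 24, 2015; the filing on November 15, 2015 is on or before that date.

Yes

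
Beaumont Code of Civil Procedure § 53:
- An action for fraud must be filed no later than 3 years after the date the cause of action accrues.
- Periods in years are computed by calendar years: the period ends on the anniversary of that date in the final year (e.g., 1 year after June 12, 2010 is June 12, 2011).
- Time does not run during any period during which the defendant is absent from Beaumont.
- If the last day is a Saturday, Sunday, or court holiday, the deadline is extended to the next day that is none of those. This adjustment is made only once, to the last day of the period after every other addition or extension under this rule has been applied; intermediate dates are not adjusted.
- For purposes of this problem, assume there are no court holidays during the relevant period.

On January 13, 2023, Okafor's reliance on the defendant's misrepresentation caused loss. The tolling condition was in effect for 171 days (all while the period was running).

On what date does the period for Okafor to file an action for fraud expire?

3 years after January 13, 2023 is January 13, 2026.
Tolling adds 171 days: January 13, 2026 + 171 days = July 3, 2026.
July 3, 2026 is a Friday and not a court holiday, so no extension applies.

July 3, 2026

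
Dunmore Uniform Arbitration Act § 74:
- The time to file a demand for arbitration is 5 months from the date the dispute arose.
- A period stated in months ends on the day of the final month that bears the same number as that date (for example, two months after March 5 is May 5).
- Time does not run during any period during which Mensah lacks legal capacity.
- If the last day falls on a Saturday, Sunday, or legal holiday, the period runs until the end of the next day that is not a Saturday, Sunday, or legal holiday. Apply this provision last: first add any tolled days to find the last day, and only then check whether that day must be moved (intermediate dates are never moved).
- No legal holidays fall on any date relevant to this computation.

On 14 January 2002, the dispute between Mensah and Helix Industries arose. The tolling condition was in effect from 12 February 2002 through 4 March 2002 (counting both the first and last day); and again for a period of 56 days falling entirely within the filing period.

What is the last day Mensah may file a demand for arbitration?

5 months after 14 January 2002 is June 14, 2002.
From February 12, 2002 through March 4, 2002 inclusive is 21 days; tolling adds 21 days: June 14, 2002 + 21 days = July 5, 2002.
Tolling adds 56 days: July 5, 2002 + 56 days = August 30, 2002.
August 30, 2002 is a Friday and not a legal holiday, so no extension applies.

August 30, 2002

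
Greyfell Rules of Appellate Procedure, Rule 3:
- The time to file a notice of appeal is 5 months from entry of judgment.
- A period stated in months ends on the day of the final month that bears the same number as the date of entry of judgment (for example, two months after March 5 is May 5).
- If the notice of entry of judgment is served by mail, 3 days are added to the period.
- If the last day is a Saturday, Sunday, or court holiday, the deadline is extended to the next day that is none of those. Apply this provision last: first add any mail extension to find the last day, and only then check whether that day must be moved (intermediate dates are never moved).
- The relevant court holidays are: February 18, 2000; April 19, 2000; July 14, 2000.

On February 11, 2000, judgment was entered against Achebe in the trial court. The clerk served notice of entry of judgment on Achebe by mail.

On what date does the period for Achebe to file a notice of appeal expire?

July 17, 2000

5 months after February 11, 2000 is July 11, 2000.
Service was by mail, adding 3 days: July 11, 2000 + 3 days = July 14, 2000.
July 14, 2000 is a listed holiday; July 15, 2000 is Saturday; July 16, 2000 is Sunday. The next qualifying day is July 17, 2000.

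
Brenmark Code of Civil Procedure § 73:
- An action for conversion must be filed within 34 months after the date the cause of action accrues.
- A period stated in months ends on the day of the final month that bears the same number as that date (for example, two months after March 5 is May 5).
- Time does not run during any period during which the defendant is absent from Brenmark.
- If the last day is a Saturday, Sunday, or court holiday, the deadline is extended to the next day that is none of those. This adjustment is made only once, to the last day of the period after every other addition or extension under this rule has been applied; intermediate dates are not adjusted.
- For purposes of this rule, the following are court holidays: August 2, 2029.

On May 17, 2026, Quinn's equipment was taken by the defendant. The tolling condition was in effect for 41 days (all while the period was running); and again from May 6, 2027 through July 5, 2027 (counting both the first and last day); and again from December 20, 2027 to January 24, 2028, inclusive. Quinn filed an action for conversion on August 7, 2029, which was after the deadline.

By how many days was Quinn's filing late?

4 days

34 months after May 17, 2026 is March 17, 2029.
Tolling adds 41 days: March 17, 2029 + 41 days = April 27, 2029.
From May 6, 2027 through July 5, 2027 inclusive is 61 days; tolling adds 61 days: April 27, 2029 + 61 days = June 27, 2029.
From December 20, 2027 through January 24, 2028 inclusive is 36 days; tolling adds 36 days: June 27, 2029 + 36 days = August 2, 2029.
August 2, 2029 is a listed holiday. The next qualifying day is August 3, 2029.
The deadline is August 3, 2029; from August 3, 2029 to August 7, 2029 is 4 days.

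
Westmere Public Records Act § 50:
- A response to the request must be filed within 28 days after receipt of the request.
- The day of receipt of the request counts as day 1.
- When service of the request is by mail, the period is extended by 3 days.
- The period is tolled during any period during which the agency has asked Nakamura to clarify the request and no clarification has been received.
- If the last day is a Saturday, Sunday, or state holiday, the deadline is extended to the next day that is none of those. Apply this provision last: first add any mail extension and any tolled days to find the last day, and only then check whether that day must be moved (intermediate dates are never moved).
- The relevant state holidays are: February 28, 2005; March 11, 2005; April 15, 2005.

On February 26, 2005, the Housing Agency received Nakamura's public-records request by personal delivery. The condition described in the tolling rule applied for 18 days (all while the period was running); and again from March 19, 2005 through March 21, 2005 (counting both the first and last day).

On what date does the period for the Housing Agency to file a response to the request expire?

April 18, 2005

Counting February 26, 2005 as day 1, day 28 is March 25, 2005.
Service was not by mail, so no mail extension applies.
Tolling adds 18 days: March 25, 2005 + 18 days = April 12, 2005.
From March 19, 2005 through March 21, 2005 inclusive is 3 days; tolling adds 3 days: April 12, 2005 + 3 days = April 15, 2005.
April 15, 2005 is a listed holiday; April 16, 2005 is Saturday; April 17, 2005 is Sunday. The next qualifying day is April 18, 2005.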